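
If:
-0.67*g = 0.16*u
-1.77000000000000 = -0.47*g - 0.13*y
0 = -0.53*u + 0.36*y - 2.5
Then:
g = -2.62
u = 10.96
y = 23.08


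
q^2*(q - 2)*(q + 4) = q^4 + 2*q^3 - 8*q^2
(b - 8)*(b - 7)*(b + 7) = b^3 - 8*b^2 - 49*b + 392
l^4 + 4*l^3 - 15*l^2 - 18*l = l*(l - 3)*(l + 1)*(l + 6)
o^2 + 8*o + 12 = (o + 2)*(o + 6)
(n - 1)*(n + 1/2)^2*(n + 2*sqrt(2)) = n^4 + 2*sqrt(2)*n^3 - 3*n^2/4 - 3*sqrt(2)*n/2 - n/4 - sqrt(2)/2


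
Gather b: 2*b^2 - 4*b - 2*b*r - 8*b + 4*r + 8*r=2*b^2 + b*(-2*r - 12) + 12*r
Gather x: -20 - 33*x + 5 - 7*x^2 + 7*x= -7*x^2 - 26*x - 15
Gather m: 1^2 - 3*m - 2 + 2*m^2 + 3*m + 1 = 2*m^2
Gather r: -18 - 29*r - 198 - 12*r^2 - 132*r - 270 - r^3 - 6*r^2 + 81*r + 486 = -r^3 - 18*r^2 - 80*r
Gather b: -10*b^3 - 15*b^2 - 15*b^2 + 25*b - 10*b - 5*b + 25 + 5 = -10*b^3 - 30*b^2 + 10*b + 30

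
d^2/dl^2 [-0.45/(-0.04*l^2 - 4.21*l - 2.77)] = (-0.00144*l^2 - 0.15156*l + 0.45*(0.08*l + 4.21)*(0.16*l + 8.42) - 0.09972)/(0.04*l^2 + 4.21*l + 2.77)^3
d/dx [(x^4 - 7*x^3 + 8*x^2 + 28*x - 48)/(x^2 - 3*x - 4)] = 2*(x^3 - 3*x - 8)/(x^2 + 2*x + 1)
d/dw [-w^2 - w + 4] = -2*w - 1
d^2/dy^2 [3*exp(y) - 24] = 3*exp(y)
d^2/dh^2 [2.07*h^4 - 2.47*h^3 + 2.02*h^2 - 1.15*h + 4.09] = 24.84*h^2 - 14.82*h + 4.04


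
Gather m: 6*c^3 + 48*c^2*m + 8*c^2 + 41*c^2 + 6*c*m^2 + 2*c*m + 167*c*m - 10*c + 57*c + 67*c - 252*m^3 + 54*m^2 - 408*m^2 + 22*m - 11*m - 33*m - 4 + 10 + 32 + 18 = 6*c^3 + 49*c^2 + 114*c - 252*m^3 + m^2*(6*c - 354) + m*(48*c^2 + 169*c - 22) + 56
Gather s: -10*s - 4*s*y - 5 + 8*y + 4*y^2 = s*(-4*y - 10) + 4*y^2 + 8*y - 5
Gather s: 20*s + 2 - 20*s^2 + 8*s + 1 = -20*s^2 + 28*s + 3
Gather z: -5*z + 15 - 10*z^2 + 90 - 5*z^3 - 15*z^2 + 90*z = -5*z^3 - 25*z^2 + 85*z + 105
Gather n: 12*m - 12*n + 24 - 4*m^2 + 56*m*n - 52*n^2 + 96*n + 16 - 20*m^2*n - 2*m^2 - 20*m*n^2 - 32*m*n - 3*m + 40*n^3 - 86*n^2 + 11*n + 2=-6*m^2 + 9*m + 40*n^3 + n^2*(-20*m - 138) + n*(-20*m^2 + 24*m + 95) + 42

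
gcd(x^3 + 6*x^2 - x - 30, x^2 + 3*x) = x + 3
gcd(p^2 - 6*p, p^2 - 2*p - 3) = 1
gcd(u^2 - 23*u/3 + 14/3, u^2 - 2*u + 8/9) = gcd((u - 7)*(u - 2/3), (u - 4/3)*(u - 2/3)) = u - 2/3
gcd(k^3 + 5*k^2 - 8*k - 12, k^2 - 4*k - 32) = 1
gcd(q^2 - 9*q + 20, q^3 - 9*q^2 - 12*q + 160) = q - 5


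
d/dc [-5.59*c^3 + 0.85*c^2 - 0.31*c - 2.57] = -16.77*c^2 + 1.7*c - 0.31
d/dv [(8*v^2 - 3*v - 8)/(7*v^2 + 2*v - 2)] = (37*v^2 + 80*v + 22)/(49*v^4 + 28*v^3 - 24*v^2 - 8*v + 4)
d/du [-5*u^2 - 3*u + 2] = -10*u - 3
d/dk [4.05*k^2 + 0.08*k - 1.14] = 8.1*k + 0.08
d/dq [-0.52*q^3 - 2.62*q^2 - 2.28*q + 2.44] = -1.56*q^2 - 5.24*q - 2.28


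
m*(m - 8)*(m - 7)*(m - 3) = m^4 - 18*m^3 + 101*m^2 - 168*m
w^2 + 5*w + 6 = (w + 2)*(w + 3)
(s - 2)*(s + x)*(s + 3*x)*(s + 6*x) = s^4 + 10*s^3*x - 2*s^3 + 27*s^2*x^2 - 20*s^2*x + 18*s*x^3 - 54*s*x^2 - 36*x^3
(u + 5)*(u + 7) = u^2 + 12*u + 35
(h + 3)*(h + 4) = h^2 + 7*h + 12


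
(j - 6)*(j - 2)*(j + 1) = j^3 - 7*j^2 + 4*j + 12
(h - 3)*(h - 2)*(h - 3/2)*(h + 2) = h^4 - 9*h^3/2 + h^2/2 + 18*h - 18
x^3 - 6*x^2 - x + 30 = (x - 5)*(x - 3)*(x + 2)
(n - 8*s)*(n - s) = n^2 - 9*n*s + 8*s^2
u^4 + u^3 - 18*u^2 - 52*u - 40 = (u - 5)*(u + 2)^3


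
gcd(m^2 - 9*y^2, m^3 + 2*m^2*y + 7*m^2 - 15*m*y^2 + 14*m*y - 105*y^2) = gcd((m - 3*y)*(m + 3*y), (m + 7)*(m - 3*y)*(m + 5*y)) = -m + 3*y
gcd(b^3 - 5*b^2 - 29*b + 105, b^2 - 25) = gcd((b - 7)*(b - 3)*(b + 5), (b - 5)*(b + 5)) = b + 5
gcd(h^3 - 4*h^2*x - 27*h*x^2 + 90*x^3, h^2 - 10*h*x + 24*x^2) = -h + 6*x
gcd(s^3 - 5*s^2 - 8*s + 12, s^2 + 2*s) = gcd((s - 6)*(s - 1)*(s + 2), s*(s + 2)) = s + 2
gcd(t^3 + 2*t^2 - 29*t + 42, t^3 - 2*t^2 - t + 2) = t - 2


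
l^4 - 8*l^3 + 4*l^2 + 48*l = l*(l - 6)*(l - 4)*(l + 2)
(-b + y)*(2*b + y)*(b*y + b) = -2*b^3*y - 2*b^3 + b^2*y^2 + b^2*y + b*y^3 + b*y^2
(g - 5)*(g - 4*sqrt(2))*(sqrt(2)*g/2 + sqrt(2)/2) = sqrt(2)*g^3/2 - 4*g^2 - 2*sqrt(2)*g^2 - 5*sqrt(2)*g/2 + 16*g + 20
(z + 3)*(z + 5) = z^2 + 8*z + 15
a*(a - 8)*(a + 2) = a^3 - 6*a^2 - 16*a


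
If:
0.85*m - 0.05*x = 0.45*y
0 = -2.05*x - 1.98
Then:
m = 0.529411764705882*y - 0.0568149210903874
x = -0.97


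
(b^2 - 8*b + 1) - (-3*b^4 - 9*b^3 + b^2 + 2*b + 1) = 3*b^4 + 9*b^3 - 10*b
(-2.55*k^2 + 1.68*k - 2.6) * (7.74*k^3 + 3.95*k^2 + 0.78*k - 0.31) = -19.737*k^5 + 2.9307*k^4 - 15.477*k^3 - 8.1691*k^2 - 2.5488*k + 0.806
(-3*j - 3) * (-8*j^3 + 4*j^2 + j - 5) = 24*j^4 + 12*j^3 - 15*j^2 + 12*j + 15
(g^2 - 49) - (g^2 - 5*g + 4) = 5*g - 53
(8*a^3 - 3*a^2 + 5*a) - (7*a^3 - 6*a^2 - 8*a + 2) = a^3 + 3*a^2 + 13*a - 2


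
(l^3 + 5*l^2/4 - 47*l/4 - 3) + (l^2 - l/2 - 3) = l^3 + 9*l^2/4 - 49*l/4 - 6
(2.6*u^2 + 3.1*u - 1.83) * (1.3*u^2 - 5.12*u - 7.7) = 3.38*u^4 - 9.282*u^3 - 38.271*u^2 - 14.5004*u + 14.091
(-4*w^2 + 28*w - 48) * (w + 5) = -4*w^3 + 8*w^2 + 92*w - 240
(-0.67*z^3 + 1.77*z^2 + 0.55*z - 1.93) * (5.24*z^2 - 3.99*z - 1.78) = -3.5108*z^5 + 11.9481*z^4 - 2.9877*z^3 - 15.4583*z^2 + 6.7217*z + 3.4354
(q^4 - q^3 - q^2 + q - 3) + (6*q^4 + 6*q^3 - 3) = 7*q^4 + 5*q^3 - q^2 + q - 6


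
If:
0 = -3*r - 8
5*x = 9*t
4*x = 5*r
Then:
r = -8/3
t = -50/27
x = -10/3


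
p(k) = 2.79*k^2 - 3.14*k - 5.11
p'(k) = 5.58*k - 3.14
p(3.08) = 11.69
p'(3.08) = 14.05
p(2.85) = 8.60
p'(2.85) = 12.76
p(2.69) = 6.63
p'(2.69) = 11.87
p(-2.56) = 21.21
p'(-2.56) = -17.42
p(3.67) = 20.94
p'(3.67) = 17.34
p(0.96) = -5.55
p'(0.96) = 2.22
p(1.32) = -4.39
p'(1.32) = 4.23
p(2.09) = 0.51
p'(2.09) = 8.52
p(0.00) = -5.11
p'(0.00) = -3.14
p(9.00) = 192.62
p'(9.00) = 47.08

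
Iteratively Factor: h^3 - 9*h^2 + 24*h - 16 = (h - 1)*(h^2 - 8*h + 16) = (h - 4)*(h - 1)*(h - 4)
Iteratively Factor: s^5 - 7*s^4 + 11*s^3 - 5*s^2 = (s - 5)*(s^4 - 2*s^3 + s^2) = (s - 5)*(s - 1)*(s^3 - s^2) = (s - 5)*(s - 1)^2*(s^2) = s*(s - 5)*(s - 1)^2*(s)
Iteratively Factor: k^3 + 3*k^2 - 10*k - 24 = (k + 2)*(k^2 + k - 12) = (k - 3)*(k + 2)*(k + 4)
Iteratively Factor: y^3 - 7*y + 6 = (y + 3)*(y^2 - 3*y + 2) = (y - 1)*(y + 3)*(y - 2)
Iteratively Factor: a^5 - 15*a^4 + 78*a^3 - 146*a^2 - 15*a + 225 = (a - 3)*(a^4 - 12*a^3 + 42*a^2 - 20*a - 75) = (a - 3)*(a + 1)*(a^3 - 13*a^2 + 55*a - 75) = (a - 3)^2*(a + 1)*(a^2 - 10*a + 25) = (a - 5)*(a - 3)^2*(a + 1)*(a - 5)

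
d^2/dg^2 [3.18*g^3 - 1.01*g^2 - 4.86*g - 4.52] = 19.08*g - 2.02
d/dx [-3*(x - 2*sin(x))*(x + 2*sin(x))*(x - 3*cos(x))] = -9*x^2*sin(x) - 9*x^2 + 12*x*sin(2*x) + 18*x*cos(x) + 9*sin(x) - 27*sin(3*x) - 6*cos(2*x) + 6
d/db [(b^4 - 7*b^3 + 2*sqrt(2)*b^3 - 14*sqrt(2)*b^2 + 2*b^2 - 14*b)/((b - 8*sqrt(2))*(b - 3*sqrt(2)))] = (2*b^5 - 31*sqrt(2)*b^4 - 7*b^4 + 104*b^3 + 154*sqrt(2)*b^3 - 686*b^2 + 266*sqrt(2)*b^2 - 1344*sqrt(2)*b + 192*b - 672)/(b^4 - 22*sqrt(2)*b^3 + 338*b^2 - 1056*sqrt(2)*b + 2304)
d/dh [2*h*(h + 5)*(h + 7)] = 6*h^2 + 48*h + 70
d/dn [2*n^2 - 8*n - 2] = 4*n - 8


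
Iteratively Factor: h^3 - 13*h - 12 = (h + 3)*(h^2 - 3*h - 4) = (h - 4)*(h + 3)*(h + 1)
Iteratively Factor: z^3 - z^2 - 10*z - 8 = (z - 4)*(z^2 + 3*z + 2) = (z - 4)*(z + 1)*(z + 2)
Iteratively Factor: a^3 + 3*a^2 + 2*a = (a + 1)*(a^2 + 2*a) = a*(a + 1)*(a + 2)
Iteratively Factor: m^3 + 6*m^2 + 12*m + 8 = (m + 2)*(m^2 + 4*m + 4) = (m + 2)^2*(m + 2)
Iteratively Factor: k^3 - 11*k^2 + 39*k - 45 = (k - 3)*(k^2 - 8*k + 15) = (k - 3)^2*(k - 5)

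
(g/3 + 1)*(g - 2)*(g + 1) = g^3/3 + 2*g^2/3 - 5*g/3 - 2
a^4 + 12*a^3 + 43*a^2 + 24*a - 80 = (a - 1)*(a + 4)^2*(a + 5)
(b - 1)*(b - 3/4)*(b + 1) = b^3 - 3*b^2/4 - b + 3/4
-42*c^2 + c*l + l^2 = (-6*c + l)*(7*c + l)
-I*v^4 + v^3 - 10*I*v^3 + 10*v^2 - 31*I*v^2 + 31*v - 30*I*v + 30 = (v + 2)*(v + 3)*(v + 5)*(-I*v + 1)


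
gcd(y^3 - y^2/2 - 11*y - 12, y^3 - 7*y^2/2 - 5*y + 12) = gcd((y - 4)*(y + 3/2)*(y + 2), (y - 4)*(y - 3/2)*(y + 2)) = y^2 - 2*y - 8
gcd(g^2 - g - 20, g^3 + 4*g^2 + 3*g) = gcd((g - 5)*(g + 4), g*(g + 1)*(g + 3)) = 1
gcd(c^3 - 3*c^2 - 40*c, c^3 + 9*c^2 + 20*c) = c^2 + 5*c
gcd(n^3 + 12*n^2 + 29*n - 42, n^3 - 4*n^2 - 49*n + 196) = n + 7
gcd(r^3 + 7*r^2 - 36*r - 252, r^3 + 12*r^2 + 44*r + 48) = r + 6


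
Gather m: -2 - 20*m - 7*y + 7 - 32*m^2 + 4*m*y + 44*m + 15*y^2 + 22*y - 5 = -32*m^2 + m*(4*y + 24) + 15*y^2 + 15*y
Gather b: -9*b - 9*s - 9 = -9*b - 9*s - 9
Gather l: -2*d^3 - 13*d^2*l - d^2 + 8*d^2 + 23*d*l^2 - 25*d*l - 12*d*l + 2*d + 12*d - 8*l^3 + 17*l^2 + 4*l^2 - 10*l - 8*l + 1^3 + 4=-2*d^3 + 7*d^2 + 14*d - 8*l^3 + l^2*(23*d + 21) + l*(-13*d^2 - 37*d - 18) + 5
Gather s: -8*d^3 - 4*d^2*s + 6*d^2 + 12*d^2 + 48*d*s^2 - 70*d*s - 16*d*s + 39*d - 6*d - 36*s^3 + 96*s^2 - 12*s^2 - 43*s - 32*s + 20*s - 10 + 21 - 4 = -8*d^3 + 18*d^2 + 33*d - 36*s^3 + s^2*(48*d + 84) + s*(-4*d^2 - 86*d - 55) + 7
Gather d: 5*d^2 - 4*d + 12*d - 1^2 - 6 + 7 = 5*d^2 + 8*d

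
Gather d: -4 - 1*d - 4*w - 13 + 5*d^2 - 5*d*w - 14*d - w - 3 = 5*d^2 + d*(-5*w - 15) - 5*w - 20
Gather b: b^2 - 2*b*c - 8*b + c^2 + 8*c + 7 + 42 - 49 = b^2 + b*(-2*c - 8) + c^2 + 8*c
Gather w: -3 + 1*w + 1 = w - 2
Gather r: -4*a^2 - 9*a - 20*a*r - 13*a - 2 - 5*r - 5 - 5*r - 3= -4*a^2 - 22*a + r*(-20*a - 10) - 10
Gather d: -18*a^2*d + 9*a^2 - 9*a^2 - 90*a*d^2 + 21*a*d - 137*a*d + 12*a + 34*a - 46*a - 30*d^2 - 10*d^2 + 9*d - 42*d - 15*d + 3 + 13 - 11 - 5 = d^2*(-90*a - 40) + d*(-18*a^2 - 116*a - 48)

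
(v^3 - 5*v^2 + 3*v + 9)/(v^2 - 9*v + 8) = (v^3 - 5*v^2 + 3*v + 9)/(v^2 - 9*v + 8)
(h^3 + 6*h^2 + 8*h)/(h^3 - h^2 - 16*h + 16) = h*(h + 2)/(h^2 - 5*h + 4)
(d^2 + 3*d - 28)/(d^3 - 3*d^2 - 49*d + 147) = (d - 4)/(d^2 - 10*d + 21)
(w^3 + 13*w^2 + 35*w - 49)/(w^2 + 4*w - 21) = (w^2 + 6*w - 7)/(w - 3)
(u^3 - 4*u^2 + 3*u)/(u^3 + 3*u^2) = (u^2 - 4*u + 3)/(u*(u + 3))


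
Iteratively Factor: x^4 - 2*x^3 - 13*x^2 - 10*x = (x + 1)*(x^3 - 3*x^2 - 10*x) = x*(x + 1)*(x^2 - 3*x - 10) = x*(x + 1)*(x + 2)*(x - 5)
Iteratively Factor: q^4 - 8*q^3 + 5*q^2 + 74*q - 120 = (q - 2)*(q^3 - 6*q^2 - 7*q + 60) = (q - 2)*(q + 3)*(q^2 - 9*q + 20) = (q - 4)*(q - 2)*(q + 3)*(q - 5)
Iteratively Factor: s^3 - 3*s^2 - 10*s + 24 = (s - 2)*(s^2 - s - 12) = (s - 2)*(s + 3)*(s - 4)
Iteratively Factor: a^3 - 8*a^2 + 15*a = (a)*(a^2 - 8*a + 15) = a*(a - 5)*(a - 3)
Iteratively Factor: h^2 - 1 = (h - 1)*(h + 1)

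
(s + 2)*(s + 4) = s^2 + 6*s + 8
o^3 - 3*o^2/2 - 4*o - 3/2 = (o - 3)*(o + 1/2)*(o + 1)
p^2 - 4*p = p*(p - 4)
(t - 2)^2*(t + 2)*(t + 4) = t^4 + 2*t^3 - 12*t^2 - 8*t + 32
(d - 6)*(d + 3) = d^2 - 3*d - 18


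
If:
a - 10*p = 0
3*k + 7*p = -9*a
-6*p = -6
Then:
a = 10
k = -97/3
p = 1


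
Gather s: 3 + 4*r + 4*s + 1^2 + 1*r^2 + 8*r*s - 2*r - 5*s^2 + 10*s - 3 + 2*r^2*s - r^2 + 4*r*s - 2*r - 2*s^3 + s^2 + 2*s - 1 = -2*s^3 - 4*s^2 + s*(2*r^2 + 12*r + 16)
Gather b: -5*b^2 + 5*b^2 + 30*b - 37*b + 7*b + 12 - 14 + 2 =0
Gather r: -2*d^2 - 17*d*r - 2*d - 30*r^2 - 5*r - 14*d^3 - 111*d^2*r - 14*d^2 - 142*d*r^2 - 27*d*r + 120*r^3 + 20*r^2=-14*d^3 - 16*d^2 - 2*d + 120*r^3 + r^2*(-142*d - 10) + r*(-111*d^2 - 44*d - 5)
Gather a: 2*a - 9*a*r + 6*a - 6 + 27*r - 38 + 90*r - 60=a*(8 - 9*r) + 117*r - 104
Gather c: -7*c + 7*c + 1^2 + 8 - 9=0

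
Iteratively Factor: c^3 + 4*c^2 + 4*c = (c + 2)*(c^2 + 2*c) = c*(c + 2)*(c + 2)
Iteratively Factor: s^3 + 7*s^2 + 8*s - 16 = (s + 4)*(s^2 + 3*s - 4) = (s + 4)^2*(s - 1)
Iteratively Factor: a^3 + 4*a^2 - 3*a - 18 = (a + 3)*(a^2 + a - 6) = (a - 2)*(a + 3)*(a + 3)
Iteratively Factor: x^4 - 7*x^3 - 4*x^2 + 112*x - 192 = (x - 3)*(x^3 - 4*x^2 - 16*x + 64) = (x - 4)*(x - 3)*(x^2 - 16) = (x - 4)^2*(x - 3)*(x + 4)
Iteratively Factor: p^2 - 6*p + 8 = (p - 2)*(p - 4)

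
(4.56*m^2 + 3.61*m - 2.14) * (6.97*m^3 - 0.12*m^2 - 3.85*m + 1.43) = 31.7832*m^5 + 24.6145*m^4 - 32.905*m^3 - 7.1209*m^2 + 13.4013*m - 3.0602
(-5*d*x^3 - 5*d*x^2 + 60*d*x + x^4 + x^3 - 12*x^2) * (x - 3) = -5*d*x^4 + 10*d*x^3 + 75*d*x^2 - 180*d*x + x^5 - 2*x^4 - 15*x^3 + 36*x^2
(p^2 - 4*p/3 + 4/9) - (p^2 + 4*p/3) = 4/9 - 8*p/3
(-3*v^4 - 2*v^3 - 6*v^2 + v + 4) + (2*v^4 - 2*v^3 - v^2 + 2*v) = -v^4 - 4*v^3 - 7*v^2 + 3*v + 4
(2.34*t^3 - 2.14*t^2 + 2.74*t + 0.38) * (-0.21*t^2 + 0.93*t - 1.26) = -0.4914*t^5 + 2.6256*t^4 - 5.514*t^3 + 5.1648*t^2 - 3.099*t - 0.4788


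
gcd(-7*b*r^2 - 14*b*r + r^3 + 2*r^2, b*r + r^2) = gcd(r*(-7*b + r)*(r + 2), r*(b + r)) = r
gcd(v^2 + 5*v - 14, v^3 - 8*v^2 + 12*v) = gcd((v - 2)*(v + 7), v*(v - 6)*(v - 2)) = v - 2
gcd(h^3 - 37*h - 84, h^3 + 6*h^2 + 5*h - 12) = h^2 + 7*h + 12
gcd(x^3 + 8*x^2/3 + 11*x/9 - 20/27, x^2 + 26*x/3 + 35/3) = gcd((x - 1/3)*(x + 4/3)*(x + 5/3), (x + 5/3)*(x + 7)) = x + 5/3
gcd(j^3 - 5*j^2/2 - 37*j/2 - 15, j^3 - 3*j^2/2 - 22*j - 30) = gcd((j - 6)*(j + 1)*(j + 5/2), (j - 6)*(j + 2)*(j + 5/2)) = j^2 - 7*j/2 - 15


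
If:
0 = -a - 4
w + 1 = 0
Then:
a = -4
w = -1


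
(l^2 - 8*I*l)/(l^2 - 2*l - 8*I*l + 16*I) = l/(l - 2)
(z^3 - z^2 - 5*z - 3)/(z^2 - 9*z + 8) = (z^3 - z^2 - 5*z - 3)/(z^2 - 9*z + 8)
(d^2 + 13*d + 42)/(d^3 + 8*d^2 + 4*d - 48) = (d + 7)/(d^2 + 2*d - 8)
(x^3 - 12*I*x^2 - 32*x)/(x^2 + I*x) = (x^2 - 12*I*x - 32)/(x + I)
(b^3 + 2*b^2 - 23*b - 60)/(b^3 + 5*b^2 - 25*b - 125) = (b^2 + 7*b + 12)/(b^2 + 10*b + 25)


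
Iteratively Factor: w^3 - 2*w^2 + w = (w - 1)*(w^2 - w) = (w - 1)^2*(w)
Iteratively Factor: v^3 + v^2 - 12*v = (v - 3)*(v^2 + 4*v) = v*(v - 3)*(v + 4)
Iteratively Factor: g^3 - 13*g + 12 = (g - 1)*(g^2 + g - 12) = (g - 1)*(g + 4)*(g - 3)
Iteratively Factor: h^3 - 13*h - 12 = (h - 4)*(h^2 + 4*h + 3) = (h - 4)*(h + 1)*(h + 3)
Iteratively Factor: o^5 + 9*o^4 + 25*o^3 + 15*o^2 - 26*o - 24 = (o + 3)*(o^4 + 6*o^3 + 7*o^2 - 6*o - 8) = (o + 2)*(o + 3)*(o^3 + 4*o^2 - o - 4) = (o + 2)*(o + 3)*(o + 4)*(o^2 - 1) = (o - 1)*(o + 2)*(o + 3)*(o + 4)*(o + 1)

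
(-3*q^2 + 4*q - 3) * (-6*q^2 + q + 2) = 18*q^4 - 27*q^3 + 16*q^2 + 5*q - 6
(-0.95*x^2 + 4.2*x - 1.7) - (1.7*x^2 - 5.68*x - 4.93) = -2.65*x^2 + 9.88*x + 3.23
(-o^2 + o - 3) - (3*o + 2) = -o^2 - 2*o - 5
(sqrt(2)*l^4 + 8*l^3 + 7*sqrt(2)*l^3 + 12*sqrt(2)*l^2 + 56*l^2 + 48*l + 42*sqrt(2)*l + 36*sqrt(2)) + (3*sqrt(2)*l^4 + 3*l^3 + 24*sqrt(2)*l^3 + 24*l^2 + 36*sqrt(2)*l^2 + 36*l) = 4*sqrt(2)*l^4 + 11*l^3 + 31*sqrt(2)*l^3 + 48*sqrt(2)*l^2 + 80*l^2 + 42*sqrt(2)*l + 84*l + 36*sqrt(2)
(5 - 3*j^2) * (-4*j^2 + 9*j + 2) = 12*j^4 - 27*j^3 - 26*j^2 + 45*j + 10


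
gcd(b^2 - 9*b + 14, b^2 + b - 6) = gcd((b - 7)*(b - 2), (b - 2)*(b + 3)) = b - 2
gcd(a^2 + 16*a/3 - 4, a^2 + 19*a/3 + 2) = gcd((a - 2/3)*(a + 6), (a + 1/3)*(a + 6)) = a + 6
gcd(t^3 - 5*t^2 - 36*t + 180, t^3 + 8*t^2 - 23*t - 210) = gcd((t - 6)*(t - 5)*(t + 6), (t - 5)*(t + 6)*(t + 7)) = t^2 + t - 30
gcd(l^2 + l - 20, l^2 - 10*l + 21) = 1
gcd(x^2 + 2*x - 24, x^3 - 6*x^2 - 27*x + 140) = x - 4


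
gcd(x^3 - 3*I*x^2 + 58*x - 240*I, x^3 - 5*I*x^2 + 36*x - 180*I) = x^2 - 11*I*x - 30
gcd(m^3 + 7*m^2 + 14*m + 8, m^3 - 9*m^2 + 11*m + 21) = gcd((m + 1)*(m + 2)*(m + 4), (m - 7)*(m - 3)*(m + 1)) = m + 1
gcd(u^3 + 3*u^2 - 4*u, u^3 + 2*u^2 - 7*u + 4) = u^2 + 3*u - 4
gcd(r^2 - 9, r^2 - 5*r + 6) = r - 3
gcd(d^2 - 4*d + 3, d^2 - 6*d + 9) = d - 3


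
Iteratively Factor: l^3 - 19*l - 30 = (l + 2)*(l^2 - 2*l - 15) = (l + 2)*(l + 3)*(l - 5)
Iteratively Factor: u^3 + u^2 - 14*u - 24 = (u + 2)*(u^2 - u - 12) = (u - 4)*(u + 2)*(u + 3)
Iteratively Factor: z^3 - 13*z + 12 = (z - 3)*(z^2 + 3*z - 4) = (z - 3)*(z + 4)*(z - 1)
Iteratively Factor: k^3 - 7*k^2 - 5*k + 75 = (k - 5)*(k^2 - 2*k - 15) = (k - 5)*(k + 3)*(k - 5)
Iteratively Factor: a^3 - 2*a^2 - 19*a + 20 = (a - 1)*(a^2 - a - 20) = (a - 5)*(a - 1)*(a + 4)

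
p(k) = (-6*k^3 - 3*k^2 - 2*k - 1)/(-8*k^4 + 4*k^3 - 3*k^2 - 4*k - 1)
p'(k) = (-18*k^2 - 6*k - 2)/(-8*k^4 + 4*k^3 - 3*k^2 - 4*k - 1) + (-6*k^3 - 3*k^2 - 2*k - 1)*(32*k^3 - 12*k^2 + 6*k + 4)/(-8*k^4 + 4*k^3 - 3*k^2 - 4*k - 1)^2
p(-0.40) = 0.87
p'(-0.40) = 13.31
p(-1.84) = -0.25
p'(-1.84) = -0.08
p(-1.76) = -0.25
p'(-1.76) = -0.08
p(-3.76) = -0.15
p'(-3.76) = -0.03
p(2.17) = 0.50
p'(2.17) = -0.28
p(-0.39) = 1.01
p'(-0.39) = 14.04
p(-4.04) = -0.15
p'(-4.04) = -0.03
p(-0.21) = 1.90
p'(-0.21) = -6.12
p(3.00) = 0.34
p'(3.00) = -0.14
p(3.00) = 0.34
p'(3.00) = -0.14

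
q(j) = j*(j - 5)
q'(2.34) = -0.32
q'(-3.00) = -11.00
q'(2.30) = -0.40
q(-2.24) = 16.22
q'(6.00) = 7.00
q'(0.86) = -3.28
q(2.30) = -6.21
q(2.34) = -6.22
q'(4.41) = 3.82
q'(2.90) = 0.80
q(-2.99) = 23.89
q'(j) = 2*j - 5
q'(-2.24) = -9.48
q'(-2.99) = -10.98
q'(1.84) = -1.32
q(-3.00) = 24.00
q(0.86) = -3.56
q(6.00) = 6.00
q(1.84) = -5.81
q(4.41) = -2.60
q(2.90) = -6.09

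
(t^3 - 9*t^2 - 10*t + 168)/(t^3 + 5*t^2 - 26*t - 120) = (t^2 - 13*t + 42)/(t^2 + t - 30)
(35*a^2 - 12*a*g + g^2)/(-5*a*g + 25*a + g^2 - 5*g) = (-7*a + g)/(g - 5)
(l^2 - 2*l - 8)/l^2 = 1 - 2/l - 8/l^2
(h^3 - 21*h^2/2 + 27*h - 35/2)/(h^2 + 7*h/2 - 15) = (h^2 - 8*h + 7)/(h + 6)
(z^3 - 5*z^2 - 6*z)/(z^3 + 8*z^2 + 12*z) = (z^2 - 5*z - 6)/(z^2 + 8*z + 12)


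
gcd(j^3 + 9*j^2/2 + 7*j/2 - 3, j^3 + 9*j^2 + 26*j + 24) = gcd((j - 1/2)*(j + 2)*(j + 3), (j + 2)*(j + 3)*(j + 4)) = j^2 + 5*j + 6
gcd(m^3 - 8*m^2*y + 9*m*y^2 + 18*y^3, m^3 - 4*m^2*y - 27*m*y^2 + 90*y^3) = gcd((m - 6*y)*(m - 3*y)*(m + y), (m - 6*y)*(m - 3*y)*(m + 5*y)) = m^2 - 9*m*y + 18*y^2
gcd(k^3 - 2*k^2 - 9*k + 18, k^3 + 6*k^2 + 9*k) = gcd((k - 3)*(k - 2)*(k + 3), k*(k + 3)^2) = k + 3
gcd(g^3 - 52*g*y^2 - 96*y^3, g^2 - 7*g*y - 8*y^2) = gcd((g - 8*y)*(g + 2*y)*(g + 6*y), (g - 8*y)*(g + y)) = -g + 8*y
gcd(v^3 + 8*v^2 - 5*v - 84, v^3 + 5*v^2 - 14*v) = v + 7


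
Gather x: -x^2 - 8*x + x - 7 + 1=-x^2 - 7*x - 6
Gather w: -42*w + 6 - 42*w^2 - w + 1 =-42*w^2 - 43*w + 7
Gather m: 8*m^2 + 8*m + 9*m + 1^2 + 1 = 8*m^2 + 17*m + 2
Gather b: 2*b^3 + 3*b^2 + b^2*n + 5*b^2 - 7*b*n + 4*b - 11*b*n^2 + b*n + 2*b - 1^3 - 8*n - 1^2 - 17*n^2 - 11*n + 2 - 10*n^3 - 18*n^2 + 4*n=2*b^3 + b^2*(n + 8) + b*(-11*n^2 - 6*n + 6) - 10*n^3 - 35*n^2 - 15*n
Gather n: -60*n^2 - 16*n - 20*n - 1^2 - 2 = -60*n^2 - 36*n - 3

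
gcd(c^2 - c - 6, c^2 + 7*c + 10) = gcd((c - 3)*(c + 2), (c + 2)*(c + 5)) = c + 2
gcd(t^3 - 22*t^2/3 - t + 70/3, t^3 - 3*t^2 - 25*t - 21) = t - 7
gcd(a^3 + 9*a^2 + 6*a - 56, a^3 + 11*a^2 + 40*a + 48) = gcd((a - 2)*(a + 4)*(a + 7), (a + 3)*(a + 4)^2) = a + 4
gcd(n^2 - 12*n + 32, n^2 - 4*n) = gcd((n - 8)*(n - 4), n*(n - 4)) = n - 4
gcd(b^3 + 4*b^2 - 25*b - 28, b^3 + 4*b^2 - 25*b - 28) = b^3 + 4*b^2 - 25*b - 28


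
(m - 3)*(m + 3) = m^2 - 9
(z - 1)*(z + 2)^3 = z^4 + 5*z^3 + 6*z^2 - 4*z - 8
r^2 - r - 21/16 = (r - 7/4)*(r + 3/4)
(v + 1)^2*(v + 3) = v^3 + 5*v^2 + 7*v + 3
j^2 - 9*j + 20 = (j - 5)*(j - 4)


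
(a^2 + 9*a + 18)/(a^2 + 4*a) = (a^2 + 9*a + 18)/(a*(a + 4))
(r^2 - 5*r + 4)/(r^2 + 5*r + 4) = (r^2 - 5*r + 4)/(r^2 + 5*r + 4)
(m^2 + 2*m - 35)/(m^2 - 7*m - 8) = (-m^2 - 2*m + 35)/(-m^2 + 7*m + 8)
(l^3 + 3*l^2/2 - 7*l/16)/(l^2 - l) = (16*l^2 + 24*l - 7)/(16*(l - 1))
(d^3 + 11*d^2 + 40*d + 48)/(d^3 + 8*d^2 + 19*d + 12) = (d + 4)/(d + 1)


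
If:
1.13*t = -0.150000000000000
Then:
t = -0.13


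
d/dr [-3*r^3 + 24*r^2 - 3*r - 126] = -9*r^2 + 48*r - 3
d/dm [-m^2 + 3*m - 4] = 3 - 2*m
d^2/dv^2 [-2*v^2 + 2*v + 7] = -4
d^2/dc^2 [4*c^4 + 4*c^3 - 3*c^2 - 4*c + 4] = 48*c^2 + 24*c - 6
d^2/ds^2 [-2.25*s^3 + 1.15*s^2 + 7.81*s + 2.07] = 2.3 - 13.5*s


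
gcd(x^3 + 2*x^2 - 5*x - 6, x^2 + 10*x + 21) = x + 3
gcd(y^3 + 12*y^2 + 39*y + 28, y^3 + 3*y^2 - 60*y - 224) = y^2 + 11*y + 28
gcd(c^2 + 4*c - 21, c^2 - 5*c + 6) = c - 3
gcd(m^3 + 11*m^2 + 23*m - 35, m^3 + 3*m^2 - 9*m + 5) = m^2 + 4*m - 5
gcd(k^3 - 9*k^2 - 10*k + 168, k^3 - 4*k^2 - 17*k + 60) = k + 4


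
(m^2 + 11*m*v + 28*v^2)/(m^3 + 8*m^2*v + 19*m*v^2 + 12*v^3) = (m + 7*v)/(m^2 + 4*m*v + 3*v^2)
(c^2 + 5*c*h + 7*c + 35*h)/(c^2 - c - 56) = (c + 5*h)/(c - 8)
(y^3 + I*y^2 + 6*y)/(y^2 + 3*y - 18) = y*(y^2 + I*y + 6)/(y^2 + 3*y - 18)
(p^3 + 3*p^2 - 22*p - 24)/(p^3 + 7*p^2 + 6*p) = (p - 4)/p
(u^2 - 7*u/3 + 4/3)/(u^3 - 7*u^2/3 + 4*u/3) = 1/u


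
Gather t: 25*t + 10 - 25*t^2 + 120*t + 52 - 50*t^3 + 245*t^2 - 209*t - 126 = -50*t^3 + 220*t^2 - 64*t - 64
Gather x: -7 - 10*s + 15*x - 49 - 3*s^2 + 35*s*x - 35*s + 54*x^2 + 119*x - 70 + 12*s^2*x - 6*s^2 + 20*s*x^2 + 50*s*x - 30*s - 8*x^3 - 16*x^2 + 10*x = -9*s^2 - 75*s - 8*x^3 + x^2*(20*s + 38) + x*(12*s^2 + 85*s + 144) - 126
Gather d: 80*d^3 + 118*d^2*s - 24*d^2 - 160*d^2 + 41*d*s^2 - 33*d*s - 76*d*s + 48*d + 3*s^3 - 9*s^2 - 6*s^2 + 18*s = 80*d^3 + d^2*(118*s - 184) + d*(41*s^2 - 109*s + 48) + 3*s^3 - 15*s^2 + 18*s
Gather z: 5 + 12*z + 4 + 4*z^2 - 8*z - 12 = 4*z^2 + 4*z - 3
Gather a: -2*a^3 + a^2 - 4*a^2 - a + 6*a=-2*a^3 - 3*a^2 + 5*a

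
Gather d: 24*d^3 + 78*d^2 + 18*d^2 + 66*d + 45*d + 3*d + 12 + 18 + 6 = 24*d^3 + 96*d^2 + 114*d + 36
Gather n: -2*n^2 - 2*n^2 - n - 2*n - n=-4*n^2 - 4*n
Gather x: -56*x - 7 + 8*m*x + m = m + x*(8*m - 56) - 7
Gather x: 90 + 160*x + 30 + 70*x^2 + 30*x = 70*x^2 + 190*x + 120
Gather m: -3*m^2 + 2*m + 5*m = -3*m^2 + 7*m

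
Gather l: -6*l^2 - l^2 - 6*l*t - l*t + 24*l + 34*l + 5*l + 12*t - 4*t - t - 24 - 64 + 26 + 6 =-7*l^2 + l*(63 - 7*t) + 7*t - 56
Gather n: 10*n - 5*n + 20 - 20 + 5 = 5*n + 5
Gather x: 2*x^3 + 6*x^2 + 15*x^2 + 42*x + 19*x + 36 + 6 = 2*x^3 + 21*x^2 + 61*x + 42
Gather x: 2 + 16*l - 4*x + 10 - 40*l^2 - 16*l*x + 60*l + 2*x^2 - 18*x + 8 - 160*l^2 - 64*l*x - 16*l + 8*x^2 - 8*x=-200*l^2 + 60*l + 10*x^2 + x*(-80*l - 30) + 20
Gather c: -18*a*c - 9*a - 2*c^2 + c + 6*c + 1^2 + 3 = -9*a - 2*c^2 + c*(7 - 18*a) + 4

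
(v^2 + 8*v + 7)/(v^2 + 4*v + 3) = (v + 7)/(v + 3)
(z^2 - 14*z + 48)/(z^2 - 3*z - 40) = (z - 6)/(z + 5)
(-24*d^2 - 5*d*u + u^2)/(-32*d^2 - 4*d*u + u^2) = (3*d + u)/(4*d + u)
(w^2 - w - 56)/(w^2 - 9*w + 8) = (w + 7)/(w - 1)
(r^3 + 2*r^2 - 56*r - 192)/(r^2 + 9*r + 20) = (r^2 - 2*r - 48)/(r + 5)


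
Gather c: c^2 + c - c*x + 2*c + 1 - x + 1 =c^2 + c*(3 - x) - x + 2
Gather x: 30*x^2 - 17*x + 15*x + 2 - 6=30*x^2 - 2*x - 4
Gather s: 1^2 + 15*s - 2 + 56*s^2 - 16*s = 56*s^2 - s - 1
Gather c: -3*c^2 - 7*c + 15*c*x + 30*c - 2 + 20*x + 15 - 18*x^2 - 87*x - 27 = -3*c^2 + c*(15*x + 23) - 18*x^2 - 67*x - 14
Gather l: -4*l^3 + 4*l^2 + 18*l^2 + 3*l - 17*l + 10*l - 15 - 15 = -4*l^3 + 22*l^2 - 4*l - 30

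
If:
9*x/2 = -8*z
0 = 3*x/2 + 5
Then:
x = -10/3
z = 15/8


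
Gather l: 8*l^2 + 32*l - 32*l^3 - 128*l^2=-32*l^3 - 120*l^2 + 32*l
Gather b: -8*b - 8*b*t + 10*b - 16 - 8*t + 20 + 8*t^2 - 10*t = b*(2 - 8*t) + 8*t^2 - 18*t + 4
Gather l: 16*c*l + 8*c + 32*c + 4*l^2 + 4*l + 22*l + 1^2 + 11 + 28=40*c + 4*l^2 + l*(16*c + 26) + 40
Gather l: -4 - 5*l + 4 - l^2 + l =-l^2 - 4*l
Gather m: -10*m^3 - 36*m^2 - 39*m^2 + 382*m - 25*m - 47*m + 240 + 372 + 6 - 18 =-10*m^3 - 75*m^2 + 310*m + 600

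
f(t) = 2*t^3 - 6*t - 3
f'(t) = 6*t^2 - 6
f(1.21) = -6.72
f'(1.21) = 2.78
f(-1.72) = -2.86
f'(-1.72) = 11.75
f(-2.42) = -16.82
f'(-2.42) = 29.14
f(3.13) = 39.55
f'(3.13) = 52.78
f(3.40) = 55.21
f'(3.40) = 63.36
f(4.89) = 201.52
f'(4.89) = 137.47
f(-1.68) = -2.40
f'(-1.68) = 10.93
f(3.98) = 99.21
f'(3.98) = 89.04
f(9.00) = 1401.00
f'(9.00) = 480.00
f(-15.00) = -6663.00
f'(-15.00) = 1344.00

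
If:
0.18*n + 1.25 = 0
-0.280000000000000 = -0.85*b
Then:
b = 0.33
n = -6.94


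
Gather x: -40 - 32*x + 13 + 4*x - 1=-28*x - 28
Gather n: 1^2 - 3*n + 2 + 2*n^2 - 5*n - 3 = 2*n^2 - 8*n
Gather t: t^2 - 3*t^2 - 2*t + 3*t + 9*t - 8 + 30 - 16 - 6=-2*t^2 + 10*t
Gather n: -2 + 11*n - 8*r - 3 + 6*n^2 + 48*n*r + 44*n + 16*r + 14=6*n^2 + n*(48*r + 55) + 8*r + 9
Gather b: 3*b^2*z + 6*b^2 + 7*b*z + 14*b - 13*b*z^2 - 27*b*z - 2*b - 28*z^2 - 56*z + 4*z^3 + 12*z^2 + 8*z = b^2*(3*z + 6) + b*(-13*z^2 - 20*z + 12) + 4*z^3 - 16*z^2 - 48*z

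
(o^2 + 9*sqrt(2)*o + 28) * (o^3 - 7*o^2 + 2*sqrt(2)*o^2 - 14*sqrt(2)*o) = o^5 - 7*o^4 + 11*sqrt(2)*o^4 - 77*sqrt(2)*o^3 + 64*o^3 - 448*o^2 + 56*sqrt(2)*o^2 - 392*sqrt(2)*o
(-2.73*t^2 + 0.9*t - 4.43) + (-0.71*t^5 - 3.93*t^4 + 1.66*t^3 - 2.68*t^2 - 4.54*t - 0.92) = -0.71*t^5 - 3.93*t^4 + 1.66*t^3 - 5.41*t^2 - 3.64*t - 5.35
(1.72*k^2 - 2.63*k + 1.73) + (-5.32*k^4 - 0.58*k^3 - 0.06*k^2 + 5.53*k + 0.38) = -5.32*k^4 - 0.58*k^3 + 1.66*k^2 + 2.9*k + 2.11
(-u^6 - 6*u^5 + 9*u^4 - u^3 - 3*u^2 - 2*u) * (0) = 0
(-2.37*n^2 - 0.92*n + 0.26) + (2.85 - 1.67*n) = -2.37*n^2 - 2.59*n + 3.11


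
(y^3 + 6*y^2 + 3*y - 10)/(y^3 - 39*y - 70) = (y - 1)/(y - 7)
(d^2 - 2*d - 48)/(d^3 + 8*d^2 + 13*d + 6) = (d - 8)/(d^2 + 2*d + 1)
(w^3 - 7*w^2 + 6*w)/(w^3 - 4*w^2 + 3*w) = (w - 6)/(w - 3)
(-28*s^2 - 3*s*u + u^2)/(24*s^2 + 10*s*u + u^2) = (-7*s + u)/(6*s + u)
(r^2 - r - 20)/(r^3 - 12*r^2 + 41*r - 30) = (r + 4)/(r^2 - 7*r + 6)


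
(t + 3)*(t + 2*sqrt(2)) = t^2 + 2*sqrt(2)*t + 3*t + 6*sqrt(2)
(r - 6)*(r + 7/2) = r^2 - 5*r/2 - 21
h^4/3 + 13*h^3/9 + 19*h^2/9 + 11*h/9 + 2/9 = (h/3 + 1/3)*(h + 1/3)*(h + 1)*(h + 2)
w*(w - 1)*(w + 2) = w^3 + w^2 - 2*w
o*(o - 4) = o^2 - 4*o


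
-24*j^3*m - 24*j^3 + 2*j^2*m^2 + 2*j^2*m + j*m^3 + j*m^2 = (-4*j + m)*(6*j + m)*(j*m + j)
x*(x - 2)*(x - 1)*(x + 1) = x^4 - 2*x^3 - x^2 + 2*x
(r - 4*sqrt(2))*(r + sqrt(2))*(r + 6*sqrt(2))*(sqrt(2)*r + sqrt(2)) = sqrt(2)*r^4 + sqrt(2)*r^3 + 6*r^3 - 44*sqrt(2)*r^2 + 6*r^2 - 96*r - 44*sqrt(2)*r - 96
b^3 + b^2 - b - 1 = (b - 1)*(b + 1)^2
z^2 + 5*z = z*(z + 5)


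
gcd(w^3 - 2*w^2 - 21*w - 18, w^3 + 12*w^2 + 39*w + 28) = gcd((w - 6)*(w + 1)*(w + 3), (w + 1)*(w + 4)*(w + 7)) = w + 1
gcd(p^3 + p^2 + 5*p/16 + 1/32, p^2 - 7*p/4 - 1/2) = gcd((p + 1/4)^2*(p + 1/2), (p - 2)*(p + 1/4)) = p + 1/4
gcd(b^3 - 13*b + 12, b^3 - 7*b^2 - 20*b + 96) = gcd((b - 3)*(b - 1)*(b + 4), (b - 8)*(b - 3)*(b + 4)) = b^2 + b - 12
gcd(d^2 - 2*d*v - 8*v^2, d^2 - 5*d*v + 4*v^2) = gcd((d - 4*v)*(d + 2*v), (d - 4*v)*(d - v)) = -d + 4*v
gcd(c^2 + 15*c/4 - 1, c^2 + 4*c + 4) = 1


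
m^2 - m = m*(m - 1)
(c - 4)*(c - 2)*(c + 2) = c^3 - 4*c^2 - 4*c + 16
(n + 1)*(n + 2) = n^2 + 3*n + 2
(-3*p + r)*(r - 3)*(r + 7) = -3*p*r^2 - 12*p*r + 63*p + r^3 + 4*r^2 - 21*r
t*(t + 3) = t^2 + 3*t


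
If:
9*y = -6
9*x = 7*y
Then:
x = -14/27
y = -2/3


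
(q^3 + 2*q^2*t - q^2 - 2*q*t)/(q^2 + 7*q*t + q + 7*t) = q*(q^2 + 2*q*t - q - 2*t)/(q^2 + 7*q*t + q + 7*t)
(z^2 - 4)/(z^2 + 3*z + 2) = (z - 2)/(z + 1)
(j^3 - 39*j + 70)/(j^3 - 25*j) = (j^2 + 5*j - 14)/(j*(j + 5))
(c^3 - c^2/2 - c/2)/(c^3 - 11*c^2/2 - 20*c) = (-2*c^2 + c + 1)/(-2*c^2 + 11*c + 40)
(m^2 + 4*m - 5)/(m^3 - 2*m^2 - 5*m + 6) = (m + 5)/(m^2 - m - 6)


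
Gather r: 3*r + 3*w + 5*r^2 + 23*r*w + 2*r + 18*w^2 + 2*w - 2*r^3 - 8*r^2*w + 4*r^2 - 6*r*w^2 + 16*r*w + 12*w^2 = -2*r^3 + r^2*(9 - 8*w) + r*(-6*w^2 + 39*w + 5) + 30*w^2 + 5*w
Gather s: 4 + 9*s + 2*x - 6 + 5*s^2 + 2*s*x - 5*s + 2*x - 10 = 5*s^2 + s*(2*x + 4) + 4*x - 12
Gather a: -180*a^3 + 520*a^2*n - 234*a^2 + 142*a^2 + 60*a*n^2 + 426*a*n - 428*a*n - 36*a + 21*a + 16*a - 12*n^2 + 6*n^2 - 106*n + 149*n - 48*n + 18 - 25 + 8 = -180*a^3 + a^2*(520*n - 92) + a*(60*n^2 - 2*n + 1) - 6*n^2 - 5*n + 1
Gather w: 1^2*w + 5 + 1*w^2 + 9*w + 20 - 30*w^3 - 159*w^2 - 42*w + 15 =-30*w^3 - 158*w^2 - 32*w + 40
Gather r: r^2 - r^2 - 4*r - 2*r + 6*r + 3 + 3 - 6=0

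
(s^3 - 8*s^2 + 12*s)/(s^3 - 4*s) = (s - 6)/(s + 2)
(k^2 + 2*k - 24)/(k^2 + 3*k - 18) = (k - 4)/(k - 3)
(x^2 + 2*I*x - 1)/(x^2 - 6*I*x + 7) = (x + I)/(x - 7*I)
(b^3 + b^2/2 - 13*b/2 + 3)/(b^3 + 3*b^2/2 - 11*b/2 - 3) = (2*b - 1)/(2*b + 1)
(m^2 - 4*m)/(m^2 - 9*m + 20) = m/(m - 5)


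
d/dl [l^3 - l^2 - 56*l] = 3*l^2 - 2*l - 56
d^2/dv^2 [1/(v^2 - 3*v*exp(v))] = (v*(v - 3*exp(v))*(3*v*exp(v) + 6*exp(v) - 2) + 2*(3*v*exp(v) - 2*v + 3*exp(v))^2)/(v^3*(v - 3*exp(v))^3)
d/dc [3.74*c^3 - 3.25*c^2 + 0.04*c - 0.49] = 11.22*c^2 - 6.5*c + 0.04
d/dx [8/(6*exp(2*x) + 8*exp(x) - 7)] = (-96*exp(x) - 64)*exp(x)/(6*exp(2*x) + 8*exp(x) - 7)^2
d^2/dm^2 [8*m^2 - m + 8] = 16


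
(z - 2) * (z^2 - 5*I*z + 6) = z^3 - 2*z^2 - 5*I*z^2 + 6*z + 10*I*z - 12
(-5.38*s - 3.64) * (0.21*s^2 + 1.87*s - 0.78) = -1.1298*s^3 - 10.825*s^2 - 2.6104*s + 2.8392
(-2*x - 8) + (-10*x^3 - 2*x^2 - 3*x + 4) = -10*x^3 - 2*x^2 - 5*x - 4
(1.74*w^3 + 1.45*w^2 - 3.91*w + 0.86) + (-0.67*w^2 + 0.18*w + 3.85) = 1.74*w^3 + 0.78*w^2 - 3.73*w + 4.71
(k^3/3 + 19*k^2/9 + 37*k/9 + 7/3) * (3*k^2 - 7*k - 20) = k^5 + 4*k^4 - 82*k^3/9 - 64*k^2 - 887*k/9 - 140/3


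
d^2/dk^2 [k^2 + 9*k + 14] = 2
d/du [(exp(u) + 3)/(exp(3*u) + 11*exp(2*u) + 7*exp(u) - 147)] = 2*(-exp(2*u) - 3*exp(u) - 12)*exp(u)/(exp(5*u) + 15*exp(4*u) + 30*exp(3*u) - 350*exp(2*u) - 735*exp(u) + 3087)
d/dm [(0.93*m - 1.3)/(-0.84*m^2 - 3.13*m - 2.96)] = (0.7812*m^2 - 2.184*m - 6.8218)/(0.7056*m^4 + 5.2584*m^3 + 14.7697*m^2 + 18.5296*m + 8.7616)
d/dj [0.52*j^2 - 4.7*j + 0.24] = 1.04*j - 4.7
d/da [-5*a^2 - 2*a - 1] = -10*a - 2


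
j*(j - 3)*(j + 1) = j^3 - 2*j^2 - 3*j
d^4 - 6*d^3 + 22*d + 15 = (d - 5)*(d - 3)*(d + 1)^2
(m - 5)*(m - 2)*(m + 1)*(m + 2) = m^4 - 4*m^3 - 9*m^2 + 16*m + 20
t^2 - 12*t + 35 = (t - 7)*(t - 5)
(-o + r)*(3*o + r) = -3*o^2 + 2*o*r + r^2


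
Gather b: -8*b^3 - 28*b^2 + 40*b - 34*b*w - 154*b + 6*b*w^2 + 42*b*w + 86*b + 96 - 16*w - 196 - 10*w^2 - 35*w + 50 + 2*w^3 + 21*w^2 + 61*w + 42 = -8*b^3 - 28*b^2 + b*(6*w^2 + 8*w - 28) + 2*w^3 + 11*w^2 + 10*w - 8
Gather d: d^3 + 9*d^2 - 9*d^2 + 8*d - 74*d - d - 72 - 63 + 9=d^3 - 67*d - 126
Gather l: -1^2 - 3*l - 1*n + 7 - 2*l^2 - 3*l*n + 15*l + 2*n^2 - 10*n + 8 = -2*l^2 + l*(12 - 3*n) + 2*n^2 - 11*n + 14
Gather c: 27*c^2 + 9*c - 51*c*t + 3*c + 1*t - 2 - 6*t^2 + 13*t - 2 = 27*c^2 + c*(12 - 51*t) - 6*t^2 + 14*t - 4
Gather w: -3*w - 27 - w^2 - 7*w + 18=-w^2 - 10*w - 9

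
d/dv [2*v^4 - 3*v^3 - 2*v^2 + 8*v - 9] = 8*v^3 - 9*v^2 - 4*v + 8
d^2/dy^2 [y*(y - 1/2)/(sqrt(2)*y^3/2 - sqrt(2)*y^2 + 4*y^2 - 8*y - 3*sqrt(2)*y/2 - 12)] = 2*(2*y^6 - 3*y^5 + 24*y^4 + 36*sqrt(2)*y^4 + 77*y^3 + 168*sqrt(2)*y^3 - 216*sqrt(2)*y^2 + 576*y^2 - 288*y + 72*sqrt(2)*y + 36*sqrt(2) + 768)/(sqrt(2)*y^9 - 6*sqrt(2)*y^8 + 24*y^8 - 144*y^7 + 99*sqrt(2)*y^7 - 548*sqrt(2)*y^6 + 328*y^6 - 864*y^5 + 279*sqrt(2)*y^5 + 552*y^4 + 2634*sqrt(2)*y^4 - 891*sqrt(2)*y^3 + 5872*y^3 - 5184*sqrt(2)*y^2 - 2952*y^2 - 13824*y - 2592*sqrt(2)*y - 6912)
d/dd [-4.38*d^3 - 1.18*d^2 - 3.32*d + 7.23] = -13.14*d^2 - 2.36*d - 3.32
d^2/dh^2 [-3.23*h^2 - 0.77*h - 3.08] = -6.46000000000000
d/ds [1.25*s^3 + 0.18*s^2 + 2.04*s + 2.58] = 3.75*s^2 + 0.36*s + 2.04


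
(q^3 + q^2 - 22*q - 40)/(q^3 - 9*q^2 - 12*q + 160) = (q + 2)/(q - 8)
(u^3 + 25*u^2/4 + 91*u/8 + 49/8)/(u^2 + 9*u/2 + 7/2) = u + 7/4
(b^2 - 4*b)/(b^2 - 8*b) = (b - 4)/(b - 8)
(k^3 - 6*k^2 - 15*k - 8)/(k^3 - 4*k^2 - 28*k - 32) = (k^2 + 2*k + 1)/(k^2 + 4*k + 4)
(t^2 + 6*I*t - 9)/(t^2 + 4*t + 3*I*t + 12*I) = (t + 3*I)/(t + 4)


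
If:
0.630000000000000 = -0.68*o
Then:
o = -0.93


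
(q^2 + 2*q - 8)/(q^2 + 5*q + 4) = (q - 2)/(q + 1)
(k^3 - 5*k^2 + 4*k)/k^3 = 1 - 5/k + 4/k^2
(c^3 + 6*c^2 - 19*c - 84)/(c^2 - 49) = (c^2 - c - 12)/(c - 7)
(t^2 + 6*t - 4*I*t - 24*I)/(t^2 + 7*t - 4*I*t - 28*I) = (t + 6)/(t + 7)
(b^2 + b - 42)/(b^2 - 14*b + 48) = (b + 7)/(b - 8)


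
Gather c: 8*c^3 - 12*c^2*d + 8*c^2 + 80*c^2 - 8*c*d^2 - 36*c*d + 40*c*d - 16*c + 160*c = 8*c^3 + c^2*(88 - 12*d) + c*(-8*d^2 + 4*d + 144)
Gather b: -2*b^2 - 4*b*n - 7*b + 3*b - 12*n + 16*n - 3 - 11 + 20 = -2*b^2 + b*(-4*n - 4) + 4*n + 6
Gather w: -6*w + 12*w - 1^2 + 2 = 6*w + 1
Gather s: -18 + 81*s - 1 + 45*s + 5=126*s - 14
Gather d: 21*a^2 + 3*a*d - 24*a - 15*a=21*a^2 + 3*a*d - 39*a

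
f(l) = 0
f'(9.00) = 0.00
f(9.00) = 0.00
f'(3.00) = 0.00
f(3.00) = 0.00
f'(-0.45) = 0.00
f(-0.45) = 0.00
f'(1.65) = 0.00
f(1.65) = 0.00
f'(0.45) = 0.00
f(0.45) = 0.00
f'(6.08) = 0.00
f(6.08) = 0.00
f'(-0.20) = 0.00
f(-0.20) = 0.00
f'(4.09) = 0.00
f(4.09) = 0.00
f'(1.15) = 0.00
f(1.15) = 0.00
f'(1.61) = 0.00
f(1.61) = 0.00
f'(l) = 0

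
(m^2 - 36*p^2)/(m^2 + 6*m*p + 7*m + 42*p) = (m - 6*p)/(m + 7)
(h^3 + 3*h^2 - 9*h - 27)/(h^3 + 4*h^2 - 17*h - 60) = (h^2 - 9)/(h^2 + h - 20)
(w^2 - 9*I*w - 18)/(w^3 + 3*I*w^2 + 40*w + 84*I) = (w - 3*I)/(w^2 + 9*I*w - 14)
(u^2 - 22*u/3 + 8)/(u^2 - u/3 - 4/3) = (u - 6)/(u + 1)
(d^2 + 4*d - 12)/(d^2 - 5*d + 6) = (d + 6)/(d - 3)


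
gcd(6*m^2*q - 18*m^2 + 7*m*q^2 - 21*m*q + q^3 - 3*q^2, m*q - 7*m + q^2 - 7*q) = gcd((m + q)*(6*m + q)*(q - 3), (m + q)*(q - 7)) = m + q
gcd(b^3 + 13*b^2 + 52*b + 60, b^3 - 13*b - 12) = 1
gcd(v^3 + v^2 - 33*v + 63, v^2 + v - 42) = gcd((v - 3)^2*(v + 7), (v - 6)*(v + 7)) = v + 7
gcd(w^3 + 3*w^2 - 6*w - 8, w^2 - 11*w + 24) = 1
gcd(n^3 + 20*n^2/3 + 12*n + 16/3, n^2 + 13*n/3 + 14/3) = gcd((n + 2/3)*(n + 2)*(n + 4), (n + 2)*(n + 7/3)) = n + 2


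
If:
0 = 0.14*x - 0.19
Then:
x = 1.36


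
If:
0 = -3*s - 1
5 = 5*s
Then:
No Solution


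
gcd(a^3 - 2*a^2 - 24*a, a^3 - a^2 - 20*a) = a^2 + 4*a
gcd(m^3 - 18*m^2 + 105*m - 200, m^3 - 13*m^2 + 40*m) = m^2 - 13*m + 40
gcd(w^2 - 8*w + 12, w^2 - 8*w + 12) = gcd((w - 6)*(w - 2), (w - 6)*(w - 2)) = w^2 - 8*w + 12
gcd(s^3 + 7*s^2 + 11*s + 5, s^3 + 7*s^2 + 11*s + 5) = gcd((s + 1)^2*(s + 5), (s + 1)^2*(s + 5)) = s^3 + 7*s^2 + 11*s + 5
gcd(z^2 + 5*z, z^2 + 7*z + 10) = z + 5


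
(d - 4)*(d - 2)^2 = d^3 - 8*d^2 + 20*d - 16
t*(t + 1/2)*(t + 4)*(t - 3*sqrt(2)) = t^4 - 3*sqrt(2)*t^3 + 9*t^3/2 - 27*sqrt(2)*t^2/2 + 2*t^2 - 6*sqrt(2)*t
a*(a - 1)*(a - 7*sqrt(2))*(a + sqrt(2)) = a^4 - 6*sqrt(2)*a^3 - a^3 - 14*a^2 + 6*sqrt(2)*a^2 + 14*a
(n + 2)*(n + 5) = n^2 + 7*n + 10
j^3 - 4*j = j*(j - 2)*(j + 2)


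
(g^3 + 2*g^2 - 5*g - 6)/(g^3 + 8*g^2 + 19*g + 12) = (g - 2)/(g + 4)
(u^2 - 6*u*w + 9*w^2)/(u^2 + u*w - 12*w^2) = (u - 3*w)/(u + 4*w)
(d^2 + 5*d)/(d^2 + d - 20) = d/(d - 4)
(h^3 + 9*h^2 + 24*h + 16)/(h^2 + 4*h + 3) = (h^2 + 8*h + 16)/(h + 3)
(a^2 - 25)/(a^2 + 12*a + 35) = (a - 5)/(a + 7)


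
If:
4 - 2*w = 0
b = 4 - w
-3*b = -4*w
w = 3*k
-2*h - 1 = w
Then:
No Solution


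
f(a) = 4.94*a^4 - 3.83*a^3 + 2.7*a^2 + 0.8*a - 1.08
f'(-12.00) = -35863.84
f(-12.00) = 109432.20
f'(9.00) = 13523.75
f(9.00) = 29844.09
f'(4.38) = 1464.41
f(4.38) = 1550.52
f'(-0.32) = -2.75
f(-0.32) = -0.88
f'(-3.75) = -1223.06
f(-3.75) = 1212.77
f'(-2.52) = -401.99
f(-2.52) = 274.56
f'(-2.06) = -231.82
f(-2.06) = 131.17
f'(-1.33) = -73.19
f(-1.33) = 27.10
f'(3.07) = 480.83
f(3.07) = 354.82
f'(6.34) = 4608.83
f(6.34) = 7117.97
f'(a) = 19.76*a^3 - 11.49*a^2 + 5.4*a + 0.8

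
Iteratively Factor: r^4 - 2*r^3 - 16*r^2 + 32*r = (r)*(r^3 - 2*r^2 - 16*r + 32) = r*(r + 4)*(r^2 - 6*r + 8) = r*(r - 2)*(r + 4)*(r - 4)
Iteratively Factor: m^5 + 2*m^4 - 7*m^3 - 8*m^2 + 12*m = (m - 2)*(m^4 + 4*m^3 + m^2 - 6*m) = m*(m - 2)*(m^3 + 4*m^2 + m - 6) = m*(m - 2)*(m + 3)*(m^2 + m - 2) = m*(m - 2)*(m - 1)*(m + 3)*(m + 2)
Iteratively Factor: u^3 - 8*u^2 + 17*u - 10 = (u - 2)*(u^2 - 6*u + 5) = (u - 2)*(u - 1)*(u - 5)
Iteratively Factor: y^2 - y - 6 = (y - 3)*(y + 2)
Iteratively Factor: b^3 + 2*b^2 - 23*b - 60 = (b - 5)*(b^2 + 7*b + 12) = (b - 5)*(b + 4)*(b + 3)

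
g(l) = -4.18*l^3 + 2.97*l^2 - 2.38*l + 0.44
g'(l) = -12.54*l^2 + 5.94*l - 2.38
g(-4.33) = 405.77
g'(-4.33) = -263.21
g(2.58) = -57.72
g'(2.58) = -70.53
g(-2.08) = 55.86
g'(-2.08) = -68.99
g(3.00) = -92.83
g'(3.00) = -97.42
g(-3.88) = 298.54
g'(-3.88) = -214.21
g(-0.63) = 4.16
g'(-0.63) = -11.10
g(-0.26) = 1.33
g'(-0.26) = -4.77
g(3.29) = -124.10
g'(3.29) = -118.57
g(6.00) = -809.80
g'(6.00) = -418.18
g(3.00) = -92.83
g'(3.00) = -97.42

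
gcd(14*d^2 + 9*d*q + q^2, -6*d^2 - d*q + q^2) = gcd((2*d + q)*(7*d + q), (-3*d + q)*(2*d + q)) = 2*d + q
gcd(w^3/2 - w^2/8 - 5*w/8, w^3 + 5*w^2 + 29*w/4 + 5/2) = 1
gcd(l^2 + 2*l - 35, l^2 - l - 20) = l - 5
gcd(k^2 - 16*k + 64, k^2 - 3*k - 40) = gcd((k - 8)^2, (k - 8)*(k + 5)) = k - 8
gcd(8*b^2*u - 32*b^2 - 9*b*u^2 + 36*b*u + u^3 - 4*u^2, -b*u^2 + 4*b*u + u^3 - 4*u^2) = -b*u + 4*b + u^2 - 4*u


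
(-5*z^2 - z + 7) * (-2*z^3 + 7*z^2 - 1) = 10*z^5 - 33*z^4 - 21*z^3 + 54*z^2 + z - 7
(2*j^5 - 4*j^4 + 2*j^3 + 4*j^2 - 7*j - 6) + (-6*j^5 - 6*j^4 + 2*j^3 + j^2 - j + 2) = -4*j^5 - 10*j^4 + 4*j^3 + 5*j^2 - 8*j - 4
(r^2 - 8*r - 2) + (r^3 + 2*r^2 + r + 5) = r^3 + 3*r^2 - 7*r + 3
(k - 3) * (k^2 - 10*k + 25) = k^3 - 13*k^2 + 55*k - 75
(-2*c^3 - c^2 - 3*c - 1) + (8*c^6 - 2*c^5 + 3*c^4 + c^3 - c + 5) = 8*c^6 - 2*c^5 + 3*c^4 - c^3 - c^2 - 4*c + 4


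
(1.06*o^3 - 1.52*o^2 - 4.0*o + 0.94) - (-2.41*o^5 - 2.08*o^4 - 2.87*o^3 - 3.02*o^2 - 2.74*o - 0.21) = 2.41*o^5 + 2.08*o^4 + 3.93*o^3 + 1.5*o^2 - 1.26*o + 1.15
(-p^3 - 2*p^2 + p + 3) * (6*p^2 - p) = -6*p^5 - 11*p^4 + 8*p^3 + 17*p^2 - 3*p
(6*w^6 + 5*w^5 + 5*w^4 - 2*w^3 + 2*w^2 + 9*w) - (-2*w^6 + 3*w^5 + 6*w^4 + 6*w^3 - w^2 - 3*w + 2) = 8*w^6 + 2*w^5 - w^4 - 8*w^3 + 3*w^2 + 12*w - 2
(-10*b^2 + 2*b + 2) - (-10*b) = -10*b^2 + 12*b + 2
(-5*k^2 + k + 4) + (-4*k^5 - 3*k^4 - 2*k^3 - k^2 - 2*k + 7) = -4*k^5 - 3*k^4 - 2*k^3 - 6*k^2 - k + 11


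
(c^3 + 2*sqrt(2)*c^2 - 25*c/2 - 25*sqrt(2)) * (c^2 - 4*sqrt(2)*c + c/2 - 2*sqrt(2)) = c^5 - 2*sqrt(2)*c^4 + c^4/2 - 57*c^3/2 - sqrt(2)*c^3 - 57*c^2/4 + 25*sqrt(2)*c^2 + 25*sqrt(2)*c/2 + 200*c + 100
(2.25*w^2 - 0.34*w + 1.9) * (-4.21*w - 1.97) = -9.4725*w^3 - 3.0011*w^2 - 7.3292*w - 3.743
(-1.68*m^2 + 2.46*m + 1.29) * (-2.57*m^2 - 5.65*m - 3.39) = 4.3176*m^4 + 3.1698*m^3 - 11.5191*m^2 - 15.6279*m - 4.3731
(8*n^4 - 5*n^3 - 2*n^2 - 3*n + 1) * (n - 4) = 8*n^5 - 37*n^4 + 18*n^3 + 5*n^2 + 13*n - 4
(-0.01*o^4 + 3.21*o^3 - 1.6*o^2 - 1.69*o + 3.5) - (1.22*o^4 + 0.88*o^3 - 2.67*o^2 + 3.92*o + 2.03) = -1.23*o^4 + 2.33*o^3 + 1.07*o^2 - 5.61*o + 1.47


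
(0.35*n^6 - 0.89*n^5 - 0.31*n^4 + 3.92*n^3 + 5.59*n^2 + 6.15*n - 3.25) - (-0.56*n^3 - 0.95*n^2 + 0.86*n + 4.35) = 0.35*n^6 - 0.89*n^5 - 0.31*n^4 + 4.48*n^3 + 6.54*n^2 + 5.29*n - 7.6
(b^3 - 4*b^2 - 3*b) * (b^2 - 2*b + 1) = b^5 - 6*b^4 + 6*b^3 + 2*b^2 - 3*b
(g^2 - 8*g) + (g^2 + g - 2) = 2*g^2 - 7*g - 2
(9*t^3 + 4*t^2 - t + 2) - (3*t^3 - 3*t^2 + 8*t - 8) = 6*t^3 + 7*t^2 - 9*t + 10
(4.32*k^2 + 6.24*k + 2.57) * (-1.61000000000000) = -6.9552*k^2 - 10.0464*k - 4.1377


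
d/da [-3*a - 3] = -3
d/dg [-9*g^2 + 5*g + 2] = 5 - 18*g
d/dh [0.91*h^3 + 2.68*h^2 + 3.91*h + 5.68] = 2.73*h^2 + 5.36*h + 3.91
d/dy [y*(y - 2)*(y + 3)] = 3*y^2 + 2*y - 6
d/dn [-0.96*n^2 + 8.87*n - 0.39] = 8.87 - 1.92*n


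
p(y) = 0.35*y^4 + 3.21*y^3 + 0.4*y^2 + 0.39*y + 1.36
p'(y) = 1.4*y^3 + 9.63*y^2 + 0.8*y + 0.39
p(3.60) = 216.50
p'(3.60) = 193.39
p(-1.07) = -2.07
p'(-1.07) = 8.84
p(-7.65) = -216.61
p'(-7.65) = -68.93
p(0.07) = 1.39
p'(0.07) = 0.49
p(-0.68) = 0.35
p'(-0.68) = 3.86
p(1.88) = 29.21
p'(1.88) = 45.23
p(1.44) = 13.84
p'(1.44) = 25.69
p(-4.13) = -117.73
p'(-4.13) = 62.72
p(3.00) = 121.15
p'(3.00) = 127.26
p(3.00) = 121.15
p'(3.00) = 127.26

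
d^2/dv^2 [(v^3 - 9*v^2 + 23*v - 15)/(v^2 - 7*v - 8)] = 2*(17*v^3 - 93*v^2 + 1059*v - 2719)/(v^6 - 21*v^5 + 123*v^4 - 7*v^3 - 984*v^2 - 1344*v - 512)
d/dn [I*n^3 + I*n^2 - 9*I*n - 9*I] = I*(3*n^2 + 2*n - 9)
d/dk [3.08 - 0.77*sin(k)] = -0.77*cos(k)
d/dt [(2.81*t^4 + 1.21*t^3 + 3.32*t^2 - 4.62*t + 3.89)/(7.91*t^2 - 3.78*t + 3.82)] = (44.4542*t^5 - 22.2943*t^4 + 33.7892*t^3 + 37.8612*t^2 - 36.175*t - 2.9442)/(62.5681*t^4 - 59.7996*t^3 + 74.7208*t^2 - 28.8792*t + 14.5924)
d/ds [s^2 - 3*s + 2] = 2*s - 3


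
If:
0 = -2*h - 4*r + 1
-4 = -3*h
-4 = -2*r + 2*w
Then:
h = 4/3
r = -5/12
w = -29/12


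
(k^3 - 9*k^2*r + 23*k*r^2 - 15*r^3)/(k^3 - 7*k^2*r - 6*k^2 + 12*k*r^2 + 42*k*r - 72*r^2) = (-k^2 + 6*k*r - 5*r^2)/(-k^2 + 4*k*r + 6*k - 24*r)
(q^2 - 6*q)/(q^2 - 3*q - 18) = q/(q + 3)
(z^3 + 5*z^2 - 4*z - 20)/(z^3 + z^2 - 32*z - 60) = (z - 2)/(z - 6)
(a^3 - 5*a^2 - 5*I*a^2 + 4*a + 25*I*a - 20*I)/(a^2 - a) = a - 4 - 5*I + 20*I/a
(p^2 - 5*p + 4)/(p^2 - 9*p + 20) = (p - 1)/(p - 5)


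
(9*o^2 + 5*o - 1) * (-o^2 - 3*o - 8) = -9*o^4 - 32*o^3 - 86*o^2 - 37*o + 8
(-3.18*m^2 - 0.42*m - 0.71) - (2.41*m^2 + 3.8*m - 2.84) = -5.59*m^2 - 4.22*m + 2.13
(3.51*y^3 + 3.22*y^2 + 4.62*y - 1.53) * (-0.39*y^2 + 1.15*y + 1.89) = -1.3689*y^5 + 2.7807*y^4 + 8.5351*y^3 + 11.9955*y^2 + 6.9723*y - 2.8917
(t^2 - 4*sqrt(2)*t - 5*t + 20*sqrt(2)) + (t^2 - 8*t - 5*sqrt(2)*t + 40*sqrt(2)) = 2*t^2 - 13*t - 9*sqrt(2)*t + 60*sqrt(2)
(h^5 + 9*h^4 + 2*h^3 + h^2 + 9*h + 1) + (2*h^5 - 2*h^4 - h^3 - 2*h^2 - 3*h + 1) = 3*h^5 + 7*h^4 + h^3 - h^2 + 6*h + 2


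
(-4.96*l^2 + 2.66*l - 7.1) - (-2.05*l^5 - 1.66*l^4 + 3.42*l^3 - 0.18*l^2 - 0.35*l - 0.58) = 2.05*l^5 + 1.66*l^4 - 3.42*l^3 - 4.78*l^2 + 3.01*l - 6.52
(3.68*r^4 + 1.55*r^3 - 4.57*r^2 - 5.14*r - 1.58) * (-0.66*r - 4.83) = -2.4288*r^5 - 18.7974*r^4 - 4.4703*r^3 + 25.4655*r^2 + 25.869*r + 7.6314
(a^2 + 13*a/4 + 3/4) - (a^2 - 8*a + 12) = 45*a/4 - 45/4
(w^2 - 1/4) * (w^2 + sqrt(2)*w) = w^4 + sqrt(2)*w^3 - w^2/4 - sqrt(2)*w/4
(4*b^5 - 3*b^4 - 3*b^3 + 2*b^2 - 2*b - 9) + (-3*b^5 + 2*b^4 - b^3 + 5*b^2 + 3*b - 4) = b^5 - b^4 - 4*b^3 + 7*b^2 + b - 13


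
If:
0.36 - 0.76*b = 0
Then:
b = 0.47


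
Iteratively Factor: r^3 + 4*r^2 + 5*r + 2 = (r + 1)*(r^2 + 3*r + 2) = (r + 1)^2*(r + 2)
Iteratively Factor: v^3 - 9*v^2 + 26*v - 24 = (v - 2)*(v^2 - 7*v + 12) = (v - 4)*(v - 2)*(v - 3)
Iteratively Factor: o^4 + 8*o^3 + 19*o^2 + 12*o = (o + 3)*(o^3 + 5*o^2 + 4*o) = (o + 1)*(o + 3)*(o^2 + 4*o) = (o + 1)*(o + 3)*(o + 4)*(o)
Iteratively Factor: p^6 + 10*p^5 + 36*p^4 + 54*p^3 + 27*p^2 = (p + 1)*(p^5 + 9*p^4 + 27*p^3 + 27*p^2) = (p + 1)*(p + 3)*(p^4 + 6*p^3 + 9*p^2) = p*(p + 1)*(p + 3)*(p^3 + 6*p^2 + 9*p) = p*(p + 1)*(p + 3)^2*(p^2 + 3*p) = p*(p + 1)*(p + 3)^3*(p)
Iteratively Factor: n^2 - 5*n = (n)*(n - 5)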